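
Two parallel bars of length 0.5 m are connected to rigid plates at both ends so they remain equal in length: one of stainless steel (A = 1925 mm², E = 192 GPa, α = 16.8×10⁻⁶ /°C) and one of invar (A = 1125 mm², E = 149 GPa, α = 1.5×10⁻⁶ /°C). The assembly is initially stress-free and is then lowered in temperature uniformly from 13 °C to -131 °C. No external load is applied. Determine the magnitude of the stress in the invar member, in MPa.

σ ≈ 226 MPa (compressive)

Equilibrium of a rigid end plate with no external load gives equal and opposite internal forces ±P in the two members. Since α_{stainless steel} > α_{invar}, cooling drives the stainless steel into tension and the invar into compression.
Equating the net (thermal + elastic) strains gives |α₁ − α₂|·ΔT = P·[1/(A₁E₁) + 1/(A₂E₂)].
|α₁ − α₂|·ΔT = 15.3×10⁻⁶ × 144 = 0.002203.
1/(A₁E₁) + 1/(A₂E₂) = 1/(1925×192×10³) + 1/(1125×149×10³) = 8.671×10⁻⁹ N⁻¹.
P = 0.002203 / 8.671×10⁻⁹ = 254100 N = 254.1 kN.
σ_{invar} = P/A₂ = 254100/1125 = 225.8 MPa, compressive.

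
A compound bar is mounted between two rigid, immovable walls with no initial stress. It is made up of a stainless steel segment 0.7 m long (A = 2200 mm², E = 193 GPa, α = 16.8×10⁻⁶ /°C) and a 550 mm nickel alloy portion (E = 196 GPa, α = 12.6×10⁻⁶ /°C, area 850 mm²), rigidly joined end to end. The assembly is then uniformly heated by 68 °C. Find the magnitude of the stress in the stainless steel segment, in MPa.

With the walls removed the bar would change length by δ_free = Σ αᵢΔT Lᵢ = 16.8×10⁻⁶×68×700 + 12.6×10⁻⁶×68×550 = 1.271 mm.
The walls prevent any net length change, so an axial force P (same in every segment) develops. Compatibility: P · Σ Lᵢ/(AᵢEᵢ) = δ_free.
Σ Lᵢ/(AᵢEᵢ) = 700/(2200×193×10³) + 550/(850×196×10³) = 4.95×10⁻⁶ mm/N.
P = 1.271 / 4.95×10⁻⁶ = 256800 N = 256.8 kN, compressive.
σ_{stainless steel} = P / A = 256800 / 2200 = 116.7 MPa.

σ ≈ 117 MPa (compressive)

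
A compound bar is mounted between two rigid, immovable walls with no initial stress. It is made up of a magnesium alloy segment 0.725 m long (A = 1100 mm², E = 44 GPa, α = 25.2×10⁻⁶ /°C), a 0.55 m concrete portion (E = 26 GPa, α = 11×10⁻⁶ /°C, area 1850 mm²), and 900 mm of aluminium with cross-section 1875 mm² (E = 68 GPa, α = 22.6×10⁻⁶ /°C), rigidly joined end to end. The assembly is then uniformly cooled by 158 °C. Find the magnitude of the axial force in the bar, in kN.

With the walls removed the bar would change length by δ_free = Σ αᵢΔT Lᵢ = 25.2×10⁻⁶×158×725 + 11×10⁻⁶×158×550 + 22.6×10⁻⁶×158×900 = 7.056 mm.
The walls prevent any net length change, so an axial force P (same in every segment) develops. Compatibility: P · Σ Lᵢ/(AᵢEᵢ) = δ_free.
The series flexibility is Σ Lᵢ/(AᵢEᵢ) = 725/(1100×44×10³) + 550/(1850×26×10³) + 900/(1875×68×10³) = 3.347×10⁻⁵ mm/N.
So P = 7.056 / 3.347×10⁻⁵ = 210.8 kN, tensile.

P ≈ 211 kN (tensile)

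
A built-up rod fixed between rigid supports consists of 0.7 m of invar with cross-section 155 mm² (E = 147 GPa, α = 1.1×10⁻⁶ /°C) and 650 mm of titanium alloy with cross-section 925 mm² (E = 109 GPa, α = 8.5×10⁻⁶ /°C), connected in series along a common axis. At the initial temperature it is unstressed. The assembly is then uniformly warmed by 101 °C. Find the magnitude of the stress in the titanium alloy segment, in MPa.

σ ≈ 18.5 MPa (compressive)

If the supports were absent, the total length change would be Σ αᵢΔT Lᵢ = 1.1×10⁻⁶×101×700 + 8.5×10⁻⁶×101×650 = 0.6358 mm.
Since the ends are fixed, an axial force P builds up, equal in every segment, with P · Σ Lᵢ/(AᵢEᵢ) = δ_free.
The series flexibility is Σ Lᵢ/(AᵢEᵢ) = 700/(155×147×10³) + 650/(925×109×10³) = 3.717×10⁻⁵ mm/N.
So P = 0.6358 / 3.717×10⁻⁵ = 17.11 kN, compressive.
σ_{titanium alloy} = P / A = 17110 / 925 = 18.49 MPa.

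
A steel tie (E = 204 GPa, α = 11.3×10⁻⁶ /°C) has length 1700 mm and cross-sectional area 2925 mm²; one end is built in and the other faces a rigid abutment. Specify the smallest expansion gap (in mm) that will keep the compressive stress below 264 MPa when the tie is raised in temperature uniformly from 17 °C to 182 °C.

With no wall the tie would lengthen by αΔT L = 11.3×10⁻⁶ × 165 × 1700 = 3.17 mm.
At the allowable stress the elastic shortening the wall may impose is σL/E = 264 × 1700 / (204×10³) = 2.2 mm.
The gap must absorb the remainder: g_min = 3.17 − 2.2 = 0.9697 mm.

g ≈ 0.97 mm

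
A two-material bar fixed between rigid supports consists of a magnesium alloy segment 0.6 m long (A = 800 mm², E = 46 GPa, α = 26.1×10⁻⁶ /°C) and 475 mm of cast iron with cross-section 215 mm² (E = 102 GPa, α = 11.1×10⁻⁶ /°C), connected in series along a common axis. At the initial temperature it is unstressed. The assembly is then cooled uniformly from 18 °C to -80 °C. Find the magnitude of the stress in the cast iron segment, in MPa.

Free thermal contraction of the whole bar: Σ αᵢΔT Lᵢ = 26.1×10⁻⁶×98×600 + 11.1×10⁻⁶×98×475 = 2.051 mm.
The rigid supports impose zero overall length change; the single axial force P common to all segments must satisfy P Σ Lᵢ/(AᵢEᵢ) = δ_free.
Σ Lᵢ/(AᵢEᵢ) = 600/(800×46×10³) + 475/(215×102×10³) = 3.796×10⁻⁵ mm/N.
Hence P = δ_free / Σ(L/AE) = 2.051/3.796×10⁻⁵ = 54.03 kN (tensile).
σ_{cast iron} = P / A = 54030 / 215 = 251.3 MPa.

σ ≈ 251 MPa (tensile)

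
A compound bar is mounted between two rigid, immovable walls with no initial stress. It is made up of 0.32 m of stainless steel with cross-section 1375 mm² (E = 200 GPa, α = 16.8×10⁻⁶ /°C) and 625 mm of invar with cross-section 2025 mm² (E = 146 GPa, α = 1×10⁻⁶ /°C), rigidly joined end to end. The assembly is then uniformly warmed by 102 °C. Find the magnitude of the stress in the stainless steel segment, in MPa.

σ ≈ 136 MPa (compressive)

Free thermal expansion of the whole bar: Σ αᵢΔT Lᵢ = 16.8×10⁻⁶×102×320 + 1×10⁻⁶×102×625 = 0.6121 mm.
The walls prevent any net length change, so an axial force P (same in every segment) develops. Compatibility: P · Σ Lᵢ/(AᵢEᵢ) = δ_free.
Σ Lᵢ/(AᵢEᵢ) = 320/(1375×200×10³) + 625/(2025×146×10³) = 3.278×10⁻⁶ mm/N.
Hence P = δ_free / Σ(L/AE) = 0.6121/3.278×10⁻⁶ = 186.8 kN (compressive).
σ_{stainless steel} = P / A = 186800 / 1375 = 135.8 MPa.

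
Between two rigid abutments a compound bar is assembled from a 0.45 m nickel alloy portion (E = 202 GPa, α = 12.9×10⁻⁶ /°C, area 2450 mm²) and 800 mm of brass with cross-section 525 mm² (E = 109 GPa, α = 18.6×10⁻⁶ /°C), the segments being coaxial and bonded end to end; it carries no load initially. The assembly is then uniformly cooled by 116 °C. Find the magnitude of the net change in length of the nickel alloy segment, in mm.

If the supports were absent, the total length change would be Σ αᵢΔT Lᵢ = 12.9×10⁻⁶×116×450 + 18.6×10⁻⁶×116×800 = 2.399 mm.
The rigid supports impose zero overall length change; the single axial force P common to all segments must satisfy P Σ Lᵢ/(AᵢEᵢ) = δ_free.
Σ Lᵢ/(AᵢEᵢ) = 450/(2450×202×10³) + 800/(525×109×10³) = 1.489×10⁻⁵ mm/N.
Hence P = δ_free / Σ(L/AE) = 2.399/1.489×10⁻⁵ = 161.2 kN (tensile).
For the nickel alloy segment, free thermal change = 12.9×10⁻⁶×116×450 = 0.6734 mm and elastic change from P = 161200×450/(2450×202×10³) = 0.1465 mm; these oppose, so the net change is 0.527 mm (segment shortens).

|ΔL| ≈ 0.527 mm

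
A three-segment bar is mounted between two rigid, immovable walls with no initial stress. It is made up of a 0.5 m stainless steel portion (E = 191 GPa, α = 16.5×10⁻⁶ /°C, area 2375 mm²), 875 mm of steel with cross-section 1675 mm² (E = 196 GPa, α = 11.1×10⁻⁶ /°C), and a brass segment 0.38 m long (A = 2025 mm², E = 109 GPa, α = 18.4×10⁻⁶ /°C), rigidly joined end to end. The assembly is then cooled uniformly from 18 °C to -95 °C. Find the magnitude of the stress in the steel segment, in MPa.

σ ≈ 307 MPa (tensile)

With the walls removed the bar would change length by δ_free = Σ αᵢΔT Lᵢ = 16.5×10⁻⁶×113×500 + 11.1×10⁻⁶×113×875 + 18.4×10⁻⁶×113×380 = 2.82 mm.
The rigid supports impose zero overall length change; the single axial force P common to all segments must satisfy P Σ Lᵢ/(AᵢEᵢ) = δ_free.
Σ Lᵢ/(AᵢEᵢ) = 500/(2375×191×10³) + 875/(1675×196×10³) + 380/(2025×109×10³) = 5.489×10⁻⁶ mm/N.
Hence P = δ_free / Σ(L/AE) = 2.82/5.489×10⁻⁶ = 513.7 kN (tensile).
σ_{steel} = P / A = 513700 / 1675 = 306.7 MPa.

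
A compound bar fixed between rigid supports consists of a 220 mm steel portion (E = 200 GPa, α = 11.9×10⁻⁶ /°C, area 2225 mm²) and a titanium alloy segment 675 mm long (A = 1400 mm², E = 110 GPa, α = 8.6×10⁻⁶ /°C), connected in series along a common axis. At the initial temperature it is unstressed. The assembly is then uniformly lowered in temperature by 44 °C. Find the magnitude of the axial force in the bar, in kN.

Free thermal contraction of the whole bar: Σ αᵢΔT Lᵢ = 11.9×10⁻⁶×44×220 + 8.6×10⁻⁶×44×675 = 0.3706 mm.
Since the ends are fixed, an axial force P builds up, equal in every segment, with P · Σ Lᵢ/(AᵢEᵢ) = δ_free.
The series flexibility is Σ Lᵢ/(AᵢEᵢ) = 220/(2225×200×10³) + 675/(1400×110×10³) = 4.877×10⁻⁶ mm/N.
Hence P = δ_free / Σ(L/AE) = 0.3706/4.877×10⁻⁶ = 75.98 kN (tensile).

P ≈ 76 kN (tensile)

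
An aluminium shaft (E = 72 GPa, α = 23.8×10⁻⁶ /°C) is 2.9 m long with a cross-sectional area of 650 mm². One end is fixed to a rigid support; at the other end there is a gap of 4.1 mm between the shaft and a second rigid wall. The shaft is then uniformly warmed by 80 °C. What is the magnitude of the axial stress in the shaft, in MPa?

Unrestrained expansion: δ_free = αΔT L = 23.8×10⁻⁶ × 80 × 2900 = 5.522 mm.
After closing the 4.1 mm clearance, 5.522 − 4.1 = 1.422 mm of expansion remains to be suppressed by the wall.
So σ = E(δ_free − g)/L = 72×10³ × 1.422/2900 = 35.29 MPa.

σ ≈ 35.3 MPa (compressive)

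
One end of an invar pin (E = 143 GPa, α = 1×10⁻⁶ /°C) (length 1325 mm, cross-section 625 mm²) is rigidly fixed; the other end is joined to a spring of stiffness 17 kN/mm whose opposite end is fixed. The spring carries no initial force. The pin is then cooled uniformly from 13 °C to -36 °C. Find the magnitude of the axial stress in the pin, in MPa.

σ ≈ 1.41 MPa (tensile)

If the spring were absent the pin would shorten by αΔT L = 1×10⁻⁶ × 49 × 1325 = 0.06492 mm.
With a force P in the spring, the elastic change of the pin is PL/(AE) and that of the spring is P/k; compatibility requires their sum to equal δ_free.
P [ L/(AE) + 1/k ] = δ_free → P [ 1325/(625×143×10³) + 1/(17×10³) ] = 0.06492.
P = 0.06492 / 7.365×10⁻⁵ = 881.5 N.
σ = P/A = 881.5/625 = 1.41 MPa.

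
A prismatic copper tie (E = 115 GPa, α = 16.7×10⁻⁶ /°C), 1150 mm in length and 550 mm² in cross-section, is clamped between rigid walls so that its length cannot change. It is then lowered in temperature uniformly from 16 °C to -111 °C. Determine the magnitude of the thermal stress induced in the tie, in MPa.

Because both ends are immovable the net strain is zero, and the suppressed thermal strain is αΔT = 16.7×10⁻⁶ × 127 = 2120.9×10⁻⁶.
Hence σ = E·αΔT = 115×10³ × 2120.9×10⁻⁶ = 243.9 MPa, tensile.

σ ≈ 244 MPa (tensile)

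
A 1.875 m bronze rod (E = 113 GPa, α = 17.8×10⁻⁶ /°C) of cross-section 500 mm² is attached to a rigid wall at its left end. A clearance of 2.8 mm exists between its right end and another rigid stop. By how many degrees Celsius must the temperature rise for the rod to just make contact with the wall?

ΔT ≈ 83.9 °C

The gap closes when αΔT L = 2.8 mm, since the rod is still unstressed at that instant.
ΔT = 2.8 / (17.8×10⁻⁶ × 1875) = 83.9 °C.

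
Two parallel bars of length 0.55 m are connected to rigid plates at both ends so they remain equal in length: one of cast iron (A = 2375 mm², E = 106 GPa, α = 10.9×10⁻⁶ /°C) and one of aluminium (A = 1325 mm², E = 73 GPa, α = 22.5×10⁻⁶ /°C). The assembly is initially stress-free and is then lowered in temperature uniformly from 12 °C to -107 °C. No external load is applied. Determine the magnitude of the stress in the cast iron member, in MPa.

σ ≈ 40.6 MPa (compressive)

The aluminium has the larger α, so on cooling it would change length more than the cast iron if both were free. The rigid plates force a common final length, so the aluminium is put into tension and the cast iron into compression, with equal and opposite forces P (no external load).
Setting the final lengths equal and cancelling L: (α₁ − α₂)ΔT = P/(A₁E₁) + P/(A₂E₂).
|α₁ − α₂|·ΔT = 11.6×10⁻⁶ × 119 = 0.00138.
1/(A₁E₁) + 1/(A₂E₂) = 1/(2375×106×10³) + 1/(1325×73×10³) = 1.431×10⁻⁸ N⁻¹.
So P = 0.00138 / 1.431×10⁻⁸ = 96.46 kN.
σ_{cast iron} = P/A₁ = 96460/2375 = 40.61 MPa, compressive.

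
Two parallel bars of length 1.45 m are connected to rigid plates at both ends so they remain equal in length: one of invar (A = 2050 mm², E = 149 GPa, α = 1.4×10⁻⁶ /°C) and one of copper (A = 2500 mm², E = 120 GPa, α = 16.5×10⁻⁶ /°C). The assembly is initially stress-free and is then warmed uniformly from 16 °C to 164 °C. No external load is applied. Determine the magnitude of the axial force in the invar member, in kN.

P ≈ 338 kN (tensile in the invar)

The copper has the larger α, so on heating it would change length more than the invar if both were free. The rigid plates force a common final length, so the copper is put into compression and the invar into tension, with equal and opposite forces P (no external load).
Equating the net (thermal + elastic) strains gives |α₁ − α₂|·ΔT = P·[1/(A₁E₁) + 1/(A₂E₂)].
|α₁ − α₂|·ΔT = 15.1×10⁻⁶ × 148 = 0.002235.
1/(A₁E₁) + 1/(A₂E₂) = 1/(2050×149×10³) + 1/(2500×120×10³) = 6.607×10⁻⁹ N⁻¹.
P = 0.002235 / 6.607×10⁻⁹ = 338200 N = 338.2 kN.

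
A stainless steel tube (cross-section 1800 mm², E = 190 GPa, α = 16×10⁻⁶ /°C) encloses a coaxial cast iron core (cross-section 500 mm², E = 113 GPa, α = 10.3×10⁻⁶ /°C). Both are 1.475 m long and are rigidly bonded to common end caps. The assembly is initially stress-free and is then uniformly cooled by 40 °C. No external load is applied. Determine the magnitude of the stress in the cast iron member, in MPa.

Both members must finish at the same length. With the larger α, the stainless steel tends to over-contract; the plates restrain it, putting the stainless steel in tension and the cast iron in compression. With no external load the two internal forces are equal and opposite, magnitude P.
Equating the net (thermal + elastic) strains gives |α₁ − α₂|·ΔT = P·[1/(A₁E₁) + 1/(A₂E₂)].
|α₁ − α₂|·ΔT = 5.7×10⁻⁶ × 40 = 0.000228.
1/(A₁E₁) + 1/(A₂E₂) = 1/(1800×190×10³) + 1/(500×113×10³) = 2.062×10⁻⁸ N⁻¹.
So P = 0.000228 / 2.062×10⁻⁸ = 11.06 kN.
σ_{cast iron} = P/A₂ = 11060/500 = 22.11 MPa, compressive.

σ ≈ 22.1 MPa (compressive)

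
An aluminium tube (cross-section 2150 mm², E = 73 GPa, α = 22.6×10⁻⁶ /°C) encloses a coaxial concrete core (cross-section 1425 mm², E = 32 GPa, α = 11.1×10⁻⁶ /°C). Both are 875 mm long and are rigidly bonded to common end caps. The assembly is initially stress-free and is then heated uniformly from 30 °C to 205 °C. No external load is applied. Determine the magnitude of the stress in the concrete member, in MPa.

σ ≈ 49.9 MPa (tensile)

Both members must finish at the same length. With the larger α, the aluminium tends to over-expand; the plates restrain it, putting the aluminium in compression and the concrete in tension. With no external load the two internal forces are equal and opposite, magnitude P.
Equating the net (thermal + elastic) strains gives |α₁ − α₂|·ΔT = P·[1/(A₁E₁) + 1/(A₂E₂)].
|α₁ − α₂|·ΔT = 11.5×10⁻⁶ × 175 = 0.002013.
1/(A₁E₁) + 1/(A₂E₂) = 1/(2150×73×10³) + 1/(1425×32×10³) = 2.83×10⁻⁸ N⁻¹.
P = 0.002013 / 2.83×10⁻⁸ = 71110 N = 71.11 kN.
σ_{concrete} = P/A₂ = 71110/1425 = 49.9 MPa, tensile.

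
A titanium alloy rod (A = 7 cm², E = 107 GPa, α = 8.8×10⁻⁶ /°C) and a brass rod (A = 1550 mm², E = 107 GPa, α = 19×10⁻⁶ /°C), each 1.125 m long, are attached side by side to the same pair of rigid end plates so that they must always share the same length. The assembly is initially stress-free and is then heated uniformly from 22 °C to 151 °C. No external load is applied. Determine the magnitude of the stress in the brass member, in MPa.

Both members must finish at the same length. With the larger α, the brass tends to over-expand; the plates restrain it, putting the brass in compression and the titanium alloy in tension. With no external load the two internal forces are equal and opposite, magnitude P.
Compatibility of the two members (thermal + elastic change equal): (α₁ − α₂)ΔT = P·[1/(A₁E₁) + 1/(A₂E₂)].
|α₁ − α₂|·ΔT = 10.2×10⁻⁶ × 129 = 0.001316.
1/(A₁E₁) + 1/(A₂E₂) = 1/(700×107×10³) + 1/(1550×107×10³) = 1.938×10⁻⁸ N⁻¹.
P = 0.001316 / 1.938×10⁻⁸ = 67890 N = 67.89 kN.
σ_{brass} = P/A₂ = 67890/1550 = 43.8 MPa, compressive.

σ ≈ 43.8 MPa (compressive)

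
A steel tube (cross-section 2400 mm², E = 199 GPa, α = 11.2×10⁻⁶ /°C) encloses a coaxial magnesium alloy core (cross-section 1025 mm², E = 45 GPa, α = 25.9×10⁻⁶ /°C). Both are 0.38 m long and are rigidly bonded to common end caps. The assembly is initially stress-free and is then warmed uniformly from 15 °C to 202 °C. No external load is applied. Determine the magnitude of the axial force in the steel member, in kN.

The magnesium alloy has the larger α, so on heating it would change length more than the steel if both were free. The rigid plates force a common final length, so the magnesium alloy is put into compression and the steel into tension, with equal and opposite forces P (no external load).
Compatibility of the two members (thermal + elastic change equal): (α₁ − α₂)ΔT = P·[1/(A₁E₁) + 1/(A₂E₂)].
|α₁ − α₂|·ΔT = 14.7×10⁻⁶ × 187 = 0.002749.
1/(A₁E₁) + 1/(A₂E₂) = 1/(2400×199×10³) + 1/(1025×45×10³) = 2.377×10⁻⁸ N⁻¹.
So P = 0.002749 / 2.377×10⁻⁸ = 115.6 kN.

P ≈ 116 kN (tensile in the steel)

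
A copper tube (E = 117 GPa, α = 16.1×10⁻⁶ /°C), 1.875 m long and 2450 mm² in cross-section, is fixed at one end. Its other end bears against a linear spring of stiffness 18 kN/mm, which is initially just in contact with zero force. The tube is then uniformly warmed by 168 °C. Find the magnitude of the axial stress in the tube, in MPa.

Free thermal expansion: δ_free = αΔT L = 16.1×10⁻⁶ × 168 × 1875 = 5.072 mm.
With a force P in the spring, the elastic change of the tube is PL/(AE) and that of the spring is P/k; compatibility requires their sum to equal δ_free.
So P = δ_free / [L/(AE) + 1/k] = 5.072 / [ 1875/(2450×117×10³) + 1/(18×10³) ].
P = 5.072 / 6.21×10⁻⁵ = 81670 N.
σ = P/A = 81670/2450 = 33.34 MPa.

σ ≈ 33.3 MPa (compressive)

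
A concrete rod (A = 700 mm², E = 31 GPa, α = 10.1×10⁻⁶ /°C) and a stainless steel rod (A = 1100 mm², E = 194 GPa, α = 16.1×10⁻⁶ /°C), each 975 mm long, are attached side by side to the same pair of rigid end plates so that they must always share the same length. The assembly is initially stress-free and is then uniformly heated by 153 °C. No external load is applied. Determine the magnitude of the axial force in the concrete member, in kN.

The stainless steel has the larger α, so on heating it would change length more than the concrete if both were free. The rigid plates force a common final length, so the stainless steel is put into compression and the concrete into tension, with equal and opposite forces P (no external load).
Equating the net (thermal + elastic) strains gives |α₁ − α₂|·ΔT = P·[1/(A₁E₁) + 1/(A₂E₂)].
|α₁ − α₂|·ΔT = 6×10⁻⁶ × 153 = 0.000918.
1/(A₁E₁) + 1/(A₂E₂) = 1/(700×31×10³) + 1/(1100×194×10³) = 5.077×10⁻⁸ N⁻¹.
So P = 0.000918 / 5.077×10⁻⁸ = 18.08 kN.

P ≈ 18.1 kN (tensile in the concrete)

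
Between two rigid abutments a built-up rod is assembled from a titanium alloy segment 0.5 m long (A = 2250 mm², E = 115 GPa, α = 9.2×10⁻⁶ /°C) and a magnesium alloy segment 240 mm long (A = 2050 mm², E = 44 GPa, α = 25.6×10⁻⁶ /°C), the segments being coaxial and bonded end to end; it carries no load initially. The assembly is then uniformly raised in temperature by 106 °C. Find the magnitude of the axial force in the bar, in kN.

P ≈ 248 kN (compressive)

Free thermal expansion of the whole bar: Σ αᵢΔT Lᵢ = 9.2×10⁻⁶×106×500 + 25.6×10⁻⁶×106×240 = 1.139 mm.
The walls prevent any net length change, so an axial force P (same in every segment) develops. Compatibility: P · Σ Lᵢ/(AᵢEᵢ) = δ_free.
Σ Lᵢ/(AᵢEᵢ) = 500/(2250×115×10³) + 240/(2050×44×10³) = 4.593×10⁻⁶ mm/N.
P = 1.139 / 4.593×10⁻⁶ = 247900 N = 247.9 kN, compressive.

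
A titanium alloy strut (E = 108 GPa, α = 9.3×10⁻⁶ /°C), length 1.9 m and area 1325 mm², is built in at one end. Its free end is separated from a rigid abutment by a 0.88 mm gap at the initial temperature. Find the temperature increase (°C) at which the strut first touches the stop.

ΔT ≈ 49.8 °C

Contact occurs when the free expansion equals the gap: αΔT L = 0.88 mm.
ΔT = 0.88 / (9.3×10⁻⁶ × 1900) = 49.8 °C.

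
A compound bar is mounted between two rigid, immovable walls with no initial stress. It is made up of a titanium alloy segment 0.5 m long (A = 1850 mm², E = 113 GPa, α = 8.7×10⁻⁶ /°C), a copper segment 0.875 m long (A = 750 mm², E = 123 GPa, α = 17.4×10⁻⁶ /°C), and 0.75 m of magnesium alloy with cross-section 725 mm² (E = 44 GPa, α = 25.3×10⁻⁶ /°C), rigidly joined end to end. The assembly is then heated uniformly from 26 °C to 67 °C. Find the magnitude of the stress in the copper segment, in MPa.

σ ≈ 59.6 MPa (compressive)

Free thermal expansion of the whole bar: Σ αᵢΔT Lᵢ = 8.7×10⁻⁶×41×500 + 17.4×10⁻⁶×41×875 + 25.3×10⁻⁶×41×750 = 1.581 mm.
The rigid supports impose zero overall length change; the single axial force P common to all segments must satisfy P Σ Lᵢ/(AᵢEᵢ) = δ_free.
Σ Lᵢ/(AᵢEᵢ) = 500/(1850×113×10³) + 875/(750×123×10³) + 750/(725×44×10³) = 3.539×10⁻⁵ mm/N.
P = 1.581 / 3.539×10⁻⁵ = 44660 N = 44.66 kN, compressive.
σ_{copper} = P / A = 44660 / 750 = 59.55 MPa.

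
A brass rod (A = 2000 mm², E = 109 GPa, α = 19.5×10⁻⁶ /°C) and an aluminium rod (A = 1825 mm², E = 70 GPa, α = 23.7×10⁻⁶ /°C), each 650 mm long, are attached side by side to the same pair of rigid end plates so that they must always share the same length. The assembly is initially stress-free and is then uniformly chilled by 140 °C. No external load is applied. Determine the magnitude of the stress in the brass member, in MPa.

σ ≈ 23.7 MPa (compressive)

The aluminium has the larger α, so on cooling it would change length more than the brass if both were free. The rigid plates force a common final length, so the aluminium is put into tension and the brass into compression, with equal and opposite forces P (no external load).
Setting the final lengths equal and cancelling L: (α₁ − α₂)ΔT = P/(A₁E₁) + P/(A₂E₂).
|α₁ − α₂|·ΔT = 4.2×10⁻⁶ × 140 = 0.000588.
1/(A₁E₁) + 1/(A₂E₂) = 1/(2000×109×10³) + 1/(1825×70×10³) = 1.241×10⁻⁸ N⁻¹.
So P = 0.000588 / 1.241×10⁻⁸ = 47.36 kN.
σ_{brass} = P/A₁ = 47360/2000 = 23.68 MPa, compressive.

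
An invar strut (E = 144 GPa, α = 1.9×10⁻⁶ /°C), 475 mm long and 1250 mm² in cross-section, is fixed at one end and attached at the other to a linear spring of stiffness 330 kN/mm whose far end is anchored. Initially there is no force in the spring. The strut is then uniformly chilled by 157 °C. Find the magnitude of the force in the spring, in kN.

P ≈ 25 kN

The unrestrained thermal change is αΔT L = 1.9×10⁻⁶ × 157 × 475 = 0.1417 mm.
Let P be the tensile force in the spring. The strut extends elastically by PL/(AE) and the spring stretches by P/k; together these equal δ_free.
So P = δ_free / [L/(AE) + 1/k] = 0.1417 / [ 475/(1250×144×10³) + 1/(330×10³) ].
P = 0.1417 / 5.669×10⁻⁶ = 24990 N.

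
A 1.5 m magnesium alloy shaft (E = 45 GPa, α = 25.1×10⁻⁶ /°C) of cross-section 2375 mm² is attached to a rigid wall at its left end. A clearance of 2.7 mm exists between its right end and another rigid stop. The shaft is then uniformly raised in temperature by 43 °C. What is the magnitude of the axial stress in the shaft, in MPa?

If the wall were absent the shaft would grow by αΔT L = 25.1×10⁻⁶ × 43 × 1500 = 1.619 mm.
This is smaller than the 2.7 mm clearance, so the shaft expands freely without reaching the stop — the stress is zero.

σ ≈ 0 MPa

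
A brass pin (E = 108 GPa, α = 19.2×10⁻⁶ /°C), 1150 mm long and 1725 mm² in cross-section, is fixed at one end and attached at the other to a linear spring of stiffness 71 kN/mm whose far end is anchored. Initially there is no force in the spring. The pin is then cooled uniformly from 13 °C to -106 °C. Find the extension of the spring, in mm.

Free thermal contraction: δ_free = αΔT L = 19.2×10⁻⁶ × 119 × 1150 = 2.628 mm.
Let P be the tensile force in the spring. The pin extends elastically by PL/(AE) and the spring stretches by P/k; together these equal δ_free.
P [ L/(AE) + 1/k ] = δ_free → P [ 1150/(1725×108×10³) + 1/(71×10³) ] = 2.628.
P = 2.628 / 2.026×10⁻⁵ = 129700 N.
Spring extension = P/k = 129700/(71×10³) = 1.827 mm.

δ ≈ 1.83 mm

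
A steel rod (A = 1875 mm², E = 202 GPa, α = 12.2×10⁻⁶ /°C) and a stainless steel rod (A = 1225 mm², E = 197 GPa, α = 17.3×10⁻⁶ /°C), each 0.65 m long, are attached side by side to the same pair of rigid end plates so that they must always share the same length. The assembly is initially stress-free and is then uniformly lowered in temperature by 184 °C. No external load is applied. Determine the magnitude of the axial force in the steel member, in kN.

The stainless steel has the larger α, so on cooling it would change length more than the steel if both were free. The rigid plates force a common final length, so the stainless steel is put into tension and the steel into compression, with equal and opposite forces P (no external load).
Equating the net (thermal + elastic) strains gives |α₁ − α₂|·ΔT = P·[1/(A₁E₁) + 1/(A₂E₂)].
|α₁ − α₂|·ΔT = 5.1×10⁻⁶ × 184 = 0.0009384.
1/(A₁E₁) + 1/(A₂E₂) = 1/(1875×202×10³) + 1/(1225×197×10³) = 6.784×10⁻⁹ N⁻¹.
So P = 0.0009384 / 6.784×10⁻⁹ = 138.3 kN.

P ≈ 138 kN (compressive in the steel)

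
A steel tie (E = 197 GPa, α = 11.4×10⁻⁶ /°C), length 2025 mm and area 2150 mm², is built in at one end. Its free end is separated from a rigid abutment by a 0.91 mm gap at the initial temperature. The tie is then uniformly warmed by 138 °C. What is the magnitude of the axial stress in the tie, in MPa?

Free thermal elongation = αΔT L = 11.4×10⁻⁶ × 138 × 2025 = 3.186 mm.
After closing the 0.91 mm clearance, 3.186 − 0.91 = 2.276 mm of expansion remains to be suppressed by the wall.
That suppressed elongation corresponds to σ = E·Δ/L = 197×10³ × 2.276/2025 = 221.4 MPa.

σ ≈ 221 MPa (compressive)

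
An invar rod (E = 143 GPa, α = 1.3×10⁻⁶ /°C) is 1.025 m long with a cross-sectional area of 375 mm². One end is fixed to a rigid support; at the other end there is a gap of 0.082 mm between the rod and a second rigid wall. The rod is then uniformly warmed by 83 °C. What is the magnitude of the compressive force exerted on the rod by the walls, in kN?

P ≈ 1.5 kN

If the wall were absent the rod would grow by αΔT L = 1.3×10⁻⁶ × 83 × 1025 = 0.1106 mm.
This exceeds the 0.082 mm gap, so the wall pushes back. The portion of expansion that must be recovered elastically is δ_free − gap = 0.1106 − 0.082 = 0.0286 mm.
That suppressed elongation corresponds to σ = E·Δ/L = 143×10³ × 0.0286/1025 = 3.99 MPa.
Force on the wall = σA = 3.99 × 375 mm² = 1.496 kN.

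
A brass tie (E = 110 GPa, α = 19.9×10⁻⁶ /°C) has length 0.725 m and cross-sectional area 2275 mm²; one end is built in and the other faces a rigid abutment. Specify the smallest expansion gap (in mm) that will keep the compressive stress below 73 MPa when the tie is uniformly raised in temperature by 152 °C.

g ≈ 1.71 mm

Free expansion if unrestrained: δ_free = αΔT L = 19.9×10⁻⁶ × 152 × 725 = 2.193 mm.
A stress of 73 MPa corresponds to the wall pushing the tie back by σL/E = 73×725/(110×10³) = 0.4811 mm.
So the gap has to take up the difference, g_min = δ_free − σL/E = 2.193 − 0.4811 = 1.712 mm.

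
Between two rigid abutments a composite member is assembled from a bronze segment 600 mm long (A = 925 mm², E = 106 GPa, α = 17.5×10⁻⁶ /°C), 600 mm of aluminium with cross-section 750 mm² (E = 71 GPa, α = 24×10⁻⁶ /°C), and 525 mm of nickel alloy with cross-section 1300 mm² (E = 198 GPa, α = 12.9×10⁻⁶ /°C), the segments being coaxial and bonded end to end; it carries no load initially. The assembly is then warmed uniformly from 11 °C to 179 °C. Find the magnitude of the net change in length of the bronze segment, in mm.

If the supports were absent, the total length change would be Σ αᵢΔT Lᵢ = 17.5×10⁻⁶×168×600 + 24×10⁻⁶×168×600 + 12.9×10⁻⁶×168×525 = 5.321 mm.
Since the ends are fixed, an axial force P builds up, equal in every segment, with P · Σ Lᵢ/(AᵢEᵢ) = δ_free.
Σ Lᵢ/(AᵢEᵢ) = 600/(925×106×10³) + 600/(750×71×10³) + 525/(1300×198×10³) = 1.943×10⁻⁵ mm/N.
So P = 5.321 / 1.943×10⁻⁵ = 273.9 kN, compressive.
For the bronze segment, free thermal change = 17.5×10⁻⁶×168×600 = 1.764 mm and elastic change from P = 273900×600/(925×106×10³) = 1.676 mm; these oppose, so the net change is 0.0879 mm (segment lengthens).

|ΔL| ≈ 0.0879 mm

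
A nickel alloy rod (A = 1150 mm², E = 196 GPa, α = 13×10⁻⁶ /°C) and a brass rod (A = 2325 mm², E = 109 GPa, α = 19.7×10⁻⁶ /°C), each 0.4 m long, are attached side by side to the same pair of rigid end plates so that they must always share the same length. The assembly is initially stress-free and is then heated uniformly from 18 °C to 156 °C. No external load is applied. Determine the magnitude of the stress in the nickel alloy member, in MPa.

σ ≈ 95.9 MPa (tensile)

Equilibrium of a rigid end plate with no external load gives equal and opposite internal forces ±P in the two members. Since α_{brass} > α_{nickel alloy}, heating drives the brass into compression and the nickel alloy into tension.
Compatibility of the two members (thermal + elastic change equal): (α₁ − α₂)ΔT = P·[1/(A₁E₁) + 1/(A₂E₂)].
|α₁ − α₂|·ΔT = 6.7×10⁻⁶ × 138 = 0.0009246.
1/(A₁E₁) + 1/(A₂E₂) = 1/(1150×196×10³) + 1/(2325×109×10³) = 8.382×10⁻⁹ N⁻¹.
So P = 0.0009246 / 8.382×10⁻⁹ = 110.3 kN.
σ_{nickel alloy} = P/A₁ = 110300/1150 = 95.91 MPa, tensile.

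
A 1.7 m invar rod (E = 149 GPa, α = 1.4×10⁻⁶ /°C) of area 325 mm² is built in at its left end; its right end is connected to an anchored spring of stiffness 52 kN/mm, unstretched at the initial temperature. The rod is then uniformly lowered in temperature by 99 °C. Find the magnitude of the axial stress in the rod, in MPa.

σ ≈ 13.3 MPa (tensile)

Free thermal contraction: δ_free = αΔT L = 1.4×10⁻⁶ × 99 × 1700 = 0.2356 mm.
Let P be the tensile force in the spring. The rod extends elastically by PL/(AE) and the spring stretches by P/k; together these equal δ_free.
P [ L/(AE) + 1/k ] = δ_free → P [ 1700/(325×149×10³) + 1/(52×10³) ] = 0.2356.
P = 0.2356 / 5.434×10⁻⁵ = 4336 N.
σ = P/A = 4336/325 = 13.34 MPa.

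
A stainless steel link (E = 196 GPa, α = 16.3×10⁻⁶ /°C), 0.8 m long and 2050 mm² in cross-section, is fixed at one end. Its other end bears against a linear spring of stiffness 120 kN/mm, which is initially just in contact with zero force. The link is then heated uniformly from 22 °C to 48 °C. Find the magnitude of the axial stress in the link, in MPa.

The unrestrained thermal change is αΔT L = 16.3×10⁻⁶ × 26 × 800 = 0.339 mm.
Let P be the compressive force at the spring. The link shortens elastically by PL/(AE) and the spring compresses by P/k; together these equal δ_free.
P [ L/(AE) + 1/k ] = δ_free → P [ 800/(2050×196×10³) + 1/(120×10³) ] = 0.339.
P = 0.339 / 1.032×10⁻⁵ = 32840 N.
σ = P/A = 32840/2050 = 16.02 MPa.

σ ≈ 16 MPa (compressive)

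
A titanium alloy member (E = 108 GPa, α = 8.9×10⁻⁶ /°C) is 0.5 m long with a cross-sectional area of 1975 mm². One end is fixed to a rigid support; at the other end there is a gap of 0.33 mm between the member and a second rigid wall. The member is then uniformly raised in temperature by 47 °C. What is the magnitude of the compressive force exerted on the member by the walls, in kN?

Free thermal elongation = αΔT L = 8.9×10⁻⁶ × 47 × 500 = 0.2091 mm.
Since δ_free = 0.209 mm is less than the 0.33 mm gap, the member never touches the wall. No axial force develops.

P ≈ 0 kN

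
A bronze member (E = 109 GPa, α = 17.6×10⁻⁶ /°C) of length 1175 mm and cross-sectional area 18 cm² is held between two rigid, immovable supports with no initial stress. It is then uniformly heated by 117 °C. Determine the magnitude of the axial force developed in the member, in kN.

P ≈ 404 kN (compressive)

The ends cannot move, so σ = EαΔT = 109×10³ × 17.6×10⁻⁶ × 117 = 224.5 MPa.
Axial force P = σA = 224.5 × 1800 = 404000 N = 404 kN, compressive.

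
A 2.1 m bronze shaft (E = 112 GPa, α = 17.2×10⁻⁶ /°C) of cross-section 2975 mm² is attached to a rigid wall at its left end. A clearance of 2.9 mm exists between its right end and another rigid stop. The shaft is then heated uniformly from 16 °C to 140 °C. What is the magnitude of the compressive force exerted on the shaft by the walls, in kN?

P ≈ 251 kN

Unrestrained expansion: δ_free = αΔT L = 17.2×10⁻⁶ × 124 × 2100 = 4.479 mm.
This exceeds the 2.9 mm gap, so the wall pushes back. The portion of expansion that must be recovered elastically is δ_free − gap = 4.479 − 2.9 = 1.579 mm.
That suppressed elongation corresponds to σ = E·Δ/L = 112×10³ × 1.579/2100 = 84.21 MPa.
Force on the wall = σA = 84.21 × 2975 mm² = 250.5 kN.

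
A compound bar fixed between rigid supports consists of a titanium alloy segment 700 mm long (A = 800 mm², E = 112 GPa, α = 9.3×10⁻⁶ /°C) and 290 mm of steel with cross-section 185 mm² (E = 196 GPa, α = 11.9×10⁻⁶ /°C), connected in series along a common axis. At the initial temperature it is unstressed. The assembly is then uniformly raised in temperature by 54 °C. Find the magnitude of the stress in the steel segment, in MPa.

Free thermal expansion of the whole bar: Σ αᵢΔT Lᵢ = 9.3×10⁻⁶×54×700 + 11.9×10⁻⁶×54×290 = 0.5379 mm.
The rigid supports impose zero overall length change; the single axial force P common to all segments must satisfy P Σ Lᵢ/(AᵢEᵢ) = δ_free.
Σ Lᵢ/(AᵢEᵢ) = 700/(800×112×10³) + 290/(185×196×10³) = 1.581×10⁻⁵ mm/N.
So P = 0.5379 / 1.581×10⁻⁵ = 34.02 kN, compressive.
σ_{steel} = P / A = 34020 / 185 = 183.9 MPa.

σ ≈ 184 MPa (compressive)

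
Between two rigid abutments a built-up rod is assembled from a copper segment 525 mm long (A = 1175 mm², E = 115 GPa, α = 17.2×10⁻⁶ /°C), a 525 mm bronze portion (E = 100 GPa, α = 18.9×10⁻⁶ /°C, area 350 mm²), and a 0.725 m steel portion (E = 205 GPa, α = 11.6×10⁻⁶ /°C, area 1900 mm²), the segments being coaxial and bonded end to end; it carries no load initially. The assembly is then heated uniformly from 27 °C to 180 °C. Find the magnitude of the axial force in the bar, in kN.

P ≈ 202 kN (compressive)

Free thermal expansion of the whole bar: Σ αᵢΔT Lᵢ = 17.2×10⁻⁶×153×525 + 18.9×10⁻⁶×153×525 + 11.6×10⁻⁶×153×725 = 4.186 mm.
The rigid supports impose zero overall length change; the single axial force P common to all segments must satisfy P Σ Lᵢ/(AᵢEᵢ) = δ_free.
The series flexibility is Σ Lᵢ/(AᵢEᵢ) = 525/(1175×115×10³) + 525/(350×100×10³) + 725/(1900×205×10³) = 2.075×10⁻⁵ mm/N.
So P = 4.186 / 2.075×10⁻⁵ = 201.8 kN, compressive.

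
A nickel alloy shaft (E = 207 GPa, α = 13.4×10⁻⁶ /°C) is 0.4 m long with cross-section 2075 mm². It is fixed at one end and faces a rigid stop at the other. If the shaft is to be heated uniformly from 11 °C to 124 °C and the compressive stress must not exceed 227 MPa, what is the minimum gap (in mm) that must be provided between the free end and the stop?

Free expansion if unrestrained: δ_free = αΔT L = 13.4×10⁻⁶ × 113 × 400 = 0.6057 mm.
At the allowable stress the elastic shortening the wall may impose is σL/E = 227 × 400 / (207×10³) = 0.4386 mm.
So the gap has to take up the difference, g_min = δ_free − σL/E = 0.6057 − 0.4386 = 0.167 mm.

g ≈ 0.167 mm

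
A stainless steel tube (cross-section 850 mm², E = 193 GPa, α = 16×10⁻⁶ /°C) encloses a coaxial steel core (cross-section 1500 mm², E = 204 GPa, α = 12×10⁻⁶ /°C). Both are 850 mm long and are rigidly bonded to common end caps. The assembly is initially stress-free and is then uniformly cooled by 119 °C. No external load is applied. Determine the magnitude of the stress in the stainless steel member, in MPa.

Both members must finish at the same length. With the larger α, the stainless steel tends to over-contract; the plates restrain it, putting the stainless steel in tension and the steel in compression. With no external load the two internal forces are equal and opposite, magnitude P.
Compatibility of the two members (thermal + elastic change equal): (α₁ − α₂)ΔT = P·[1/(A₁E₁) + 1/(A₂E₂)].
|α₁ − α₂|·ΔT = 4×10⁻⁶ × 119 = 0.000476.
1/(A₁E₁) + 1/(A₂E₂) = 1/(850×193×10³) + 1/(1500×204×10³) = 9.364×10⁻⁹ N⁻¹.
So P = 0.000476 / 9.364×10⁻⁹ = 50.83 kN.
σ_{stainless steel} = P/A₁ = 50830/850 = 59.81 MPa, tensile.

σ ≈ 59.8 MPa (tensile)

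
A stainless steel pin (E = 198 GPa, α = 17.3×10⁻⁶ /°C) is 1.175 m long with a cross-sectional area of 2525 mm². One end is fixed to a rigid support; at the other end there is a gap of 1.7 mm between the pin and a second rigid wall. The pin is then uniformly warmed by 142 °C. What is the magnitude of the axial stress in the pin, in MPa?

σ ≈ 200 MPa (compressive)

If the wall were absent the pin would grow by αΔT L = 17.3×10⁻⁶ × 142 × 1175 = 2.887 mm.
After closing the 1.7 mm clearance, 2.887 − 1.7 = 1.187 mm of expansion remains to be suppressed by the wall.
That suppressed elongation corresponds to σ = E·Δ/L = 198×10³ × 1.187/1175 = 199.9 MPa.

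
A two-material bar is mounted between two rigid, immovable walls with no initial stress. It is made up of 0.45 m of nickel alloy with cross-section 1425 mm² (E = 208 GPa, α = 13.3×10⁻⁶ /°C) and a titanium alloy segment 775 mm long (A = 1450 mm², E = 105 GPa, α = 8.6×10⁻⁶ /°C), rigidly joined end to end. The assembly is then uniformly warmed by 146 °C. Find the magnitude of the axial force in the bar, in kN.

If the supports were absent, the total length change would be Σ αᵢΔT Lᵢ = 13.3×10⁻⁶×146×450 + 8.6×10⁻⁶×146×775 = 1.847 mm.
The rigid supports impose zero overall length change; the single axial force P common to all segments must satisfy P Σ Lᵢ/(AᵢEᵢ) = δ_free.
The series flexibility is Σ Lᵢ/(AᵢEᵢ) = 450/(1425×208×10³) + 775/(1450×105×10³) = 6.609×10⁻⁶ mm/N.
Hence P = δ_free / Σ(L/AE) = 1.847/6.609×10⁻⁶ = 279.5 kN (compressive).

P ≈ 279 kN (compressive)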